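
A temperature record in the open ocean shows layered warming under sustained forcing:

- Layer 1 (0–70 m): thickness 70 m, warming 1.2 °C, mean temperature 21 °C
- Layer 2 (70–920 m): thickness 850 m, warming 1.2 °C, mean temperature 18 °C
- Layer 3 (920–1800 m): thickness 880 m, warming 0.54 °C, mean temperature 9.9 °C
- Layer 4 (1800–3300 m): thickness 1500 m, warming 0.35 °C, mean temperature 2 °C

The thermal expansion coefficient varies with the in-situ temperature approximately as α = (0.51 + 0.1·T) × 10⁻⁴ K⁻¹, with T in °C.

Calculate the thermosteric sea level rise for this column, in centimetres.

37 cm of thermosteric rise

Layer 1: α = (0.51 + 0.1×21)×10⁻⁴ = 2.61×10⁻⁴ K⁻¹
Layer 2: α = (0.51 + 0.1×18)×10⁻⁴ = 2.31×10⁻⁴ K⁻¹
Layer 3: α = (0.51 + 0.1×9.9)×10⁻⁴ = 1.5×10⁻⁴ K⁻¹
Layer 4: α = (0.51 + 0.1×2)×10⁻⁴ = 0.71×10⁻⁴ K⁻¹
Layer 1: 2.61×10⁻⁴ × 70 × 1.2 = 0.021924 m
70–920 m: 1.2 × 850 × 2.31×10⁻⁴ = 0.23562 m
0.54 × 1.5×10⁻⁴ × 880 = 0.07128 m
1800–3300 m: 0.35 × 0.71×10⁻⁴ × 1500 = 0.037275 m
Δh = 0.021924 + 0.23562 + 0.07128 + 0.037275 = 0.366099 m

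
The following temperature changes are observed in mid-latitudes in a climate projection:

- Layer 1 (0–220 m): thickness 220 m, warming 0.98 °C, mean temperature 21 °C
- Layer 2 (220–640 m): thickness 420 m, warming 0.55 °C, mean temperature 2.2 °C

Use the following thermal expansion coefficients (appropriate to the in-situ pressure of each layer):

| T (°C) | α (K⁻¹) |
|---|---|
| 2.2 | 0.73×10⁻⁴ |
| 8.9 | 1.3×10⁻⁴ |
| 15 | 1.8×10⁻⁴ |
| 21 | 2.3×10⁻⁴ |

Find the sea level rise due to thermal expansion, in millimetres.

Layer 1 at 21 °C → α = 2.3×10⁻⁴ K⁻¹
Layer 2 at 2.2 °C → α = 0.73×10⁻⁴ K⁻¹
0–220 m: 2.3×10⁻⁴ × 220 × 0.98 = 0.049588 m
220–640 m: 0.55 × 420 × 0.73×10⁻⁴ = 0.016863 m
Δh = 0.049588 + 0.016863 = 0.066451 m

66.5 mm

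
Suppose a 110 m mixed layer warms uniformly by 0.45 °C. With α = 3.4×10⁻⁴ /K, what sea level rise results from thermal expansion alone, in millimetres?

Δh = 16.8 mm

Δh = αΔT·H = 3.4×10⁻⁴ × 0.45 × 110 = 0.01683 m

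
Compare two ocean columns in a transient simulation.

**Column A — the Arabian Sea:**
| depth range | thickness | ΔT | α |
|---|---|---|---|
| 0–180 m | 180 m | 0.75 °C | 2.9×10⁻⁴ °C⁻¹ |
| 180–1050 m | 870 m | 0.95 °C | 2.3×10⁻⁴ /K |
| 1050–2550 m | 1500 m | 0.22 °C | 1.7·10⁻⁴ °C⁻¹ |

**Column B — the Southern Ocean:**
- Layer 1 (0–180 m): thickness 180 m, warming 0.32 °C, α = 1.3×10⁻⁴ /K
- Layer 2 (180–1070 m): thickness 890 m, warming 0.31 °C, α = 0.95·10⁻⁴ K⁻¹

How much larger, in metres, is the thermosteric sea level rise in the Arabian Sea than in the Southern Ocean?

Δh_A − Δh_B ≈ 0.252 m

A 0–180 m: 180 × 0.75 × 2.9×10⁻⁴ = 0.03915 m
A 0.95 × 2.3×10⁻⁴ × 870 = 0.190095 m
A 1050–2550 m: 1500 × 1.7×10⁻⁴ × 0.22 = 0.05610 m
A total: 0.285345 m
B 0–180 m: 180 × 1.3×10⁻⁴ × 0.32 = 0.007488 m
B Layer 2: 890 × 0.31 × 0.95×10⁻⁴ = 0.0262105 m
B total: 0.0336985 m
Difference: 0.285345 − 0.0336985 = 0.2516465 m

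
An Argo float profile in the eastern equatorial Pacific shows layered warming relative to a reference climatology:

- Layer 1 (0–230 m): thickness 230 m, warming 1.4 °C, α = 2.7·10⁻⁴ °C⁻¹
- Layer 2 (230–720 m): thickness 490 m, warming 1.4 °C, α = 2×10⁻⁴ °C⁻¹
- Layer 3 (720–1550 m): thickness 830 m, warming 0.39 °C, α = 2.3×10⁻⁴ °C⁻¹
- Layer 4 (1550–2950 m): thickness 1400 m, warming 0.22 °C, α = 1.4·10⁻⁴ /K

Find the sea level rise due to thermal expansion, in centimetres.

Δh ≈ 34 cm

Layer 1: 230 × 1.4 × 2.7×10⁻⁴ = 0.08694 m
230–720 m: 490 × 1.4 × 2×10⁻⁴ = 0.13720 m
0.39 × 830 × 2.3×10⁻⁴ = 0.074451 m
1550–2950 m: 0.22 × 1.4×10⁻⁴ × 1400 = 0.04312 m
Δh = 0.08694 + 0.13720 + 0.074451 + 0.04312 = 0.341711 m ≈ 34 cm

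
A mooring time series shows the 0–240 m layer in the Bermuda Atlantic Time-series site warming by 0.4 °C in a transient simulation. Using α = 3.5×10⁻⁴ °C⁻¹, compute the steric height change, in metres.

Δh = αΔT·H = 3.5×10⁻⁴ × 0.4 × 240 = 0.03360 m

0.0336 m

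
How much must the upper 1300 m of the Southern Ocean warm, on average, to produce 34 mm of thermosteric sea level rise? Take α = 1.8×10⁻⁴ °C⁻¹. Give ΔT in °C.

ΔT = Δh/(αH) = 0.034 / (1.8×10⁻⁴ × 1300) ≈ 0.1453 °C

about 0.145 °C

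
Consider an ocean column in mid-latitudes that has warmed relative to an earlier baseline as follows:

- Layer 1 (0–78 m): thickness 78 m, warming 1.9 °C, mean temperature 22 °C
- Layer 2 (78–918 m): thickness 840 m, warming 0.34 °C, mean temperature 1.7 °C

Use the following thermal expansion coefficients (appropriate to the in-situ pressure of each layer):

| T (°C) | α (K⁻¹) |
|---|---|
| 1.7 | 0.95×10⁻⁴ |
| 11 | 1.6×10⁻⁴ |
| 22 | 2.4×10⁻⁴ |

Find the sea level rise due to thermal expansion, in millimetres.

Layer 1 at 22 °C → α = 2.4×10⁻⁴ K⁻¹
Layer 2 at 1.7 °C → α = 0.95×10⁻⁴ K⁻¹
1.9 × 2.4×10⁻⁴ × 78 = 0.035568 m
0.95×10⁻⁴ × 840 × 0.34 = 0.027132 m
Δh = 0.035568 + 0.027132 = 0.06270 m

63 mm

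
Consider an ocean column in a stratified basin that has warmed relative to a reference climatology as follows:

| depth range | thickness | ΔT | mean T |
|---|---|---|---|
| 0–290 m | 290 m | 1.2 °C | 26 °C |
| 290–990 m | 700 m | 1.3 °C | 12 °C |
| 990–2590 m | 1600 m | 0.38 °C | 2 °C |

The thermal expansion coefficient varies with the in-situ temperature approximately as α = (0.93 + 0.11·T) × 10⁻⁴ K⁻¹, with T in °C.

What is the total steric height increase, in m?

Δh = 0.407 m

Layer 1: α = (0.93 + 0.11×26)×10⁻⁴ = 3.79×10⁻⁴ K⁻¹
Layer 2: α = (0.93 + 0.11×12)×10⁻⁴ = 2.25×10⁻⁴ K⁻¹
Layer 3: α = (0.93 + 0.11×2)×10⁻⁴ = 1.15×10⁻⁴ K⁻¹
290 × 3.79×10⁻⁴ × 1.2 = 0.131892 m
Layer 2: 700 × 1.3 × 2.25×10⁻⁴ = 0.20475 m
1.15×10⁻⁴ × 0.38 × 1600 = 0.06992 m
Δh = 0.131892 + 0.20475 + 0.06992 = 0.406562 m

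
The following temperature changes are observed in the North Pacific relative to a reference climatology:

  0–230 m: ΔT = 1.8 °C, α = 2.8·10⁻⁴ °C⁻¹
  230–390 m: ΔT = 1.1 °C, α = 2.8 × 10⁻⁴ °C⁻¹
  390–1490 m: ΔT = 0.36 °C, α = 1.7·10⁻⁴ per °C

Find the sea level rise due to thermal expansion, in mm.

Δh ≈ 230 mm

230 × 1.8 × 2.8×10⁻⁴ = 0.11592 m
Layer 2: 1.1 × 160 × 2.8×10⁻⁴ = 0.04928 m
Layer 3: 0.36 × 1.7×10⁻⁴ × 1100 = 0.06732 m
Δh = 0.11592 + 0.04928 + 0.06732 = 0.23252 m ≈ 230 mm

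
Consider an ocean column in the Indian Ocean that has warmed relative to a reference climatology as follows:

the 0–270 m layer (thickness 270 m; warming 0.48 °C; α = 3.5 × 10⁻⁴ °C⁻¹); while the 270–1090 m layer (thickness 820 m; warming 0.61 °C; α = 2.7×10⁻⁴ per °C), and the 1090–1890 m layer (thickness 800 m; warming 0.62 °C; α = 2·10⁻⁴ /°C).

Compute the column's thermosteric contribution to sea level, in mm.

0–270 m: 270 × 3.5×10⁻⁴ × 0.48 = 0.04536 m
270–1090 m: 0.61 × 820 × 2.7×10⁻⁴ = 0.135054 m
Layer 3: 0.62 × 2×10⁻⁴ × 800 = 0.09920 m
Δh = 0.04536 + 0.135054 + 0.09920 = 0.279614 m ≈ 280 mm

280 mm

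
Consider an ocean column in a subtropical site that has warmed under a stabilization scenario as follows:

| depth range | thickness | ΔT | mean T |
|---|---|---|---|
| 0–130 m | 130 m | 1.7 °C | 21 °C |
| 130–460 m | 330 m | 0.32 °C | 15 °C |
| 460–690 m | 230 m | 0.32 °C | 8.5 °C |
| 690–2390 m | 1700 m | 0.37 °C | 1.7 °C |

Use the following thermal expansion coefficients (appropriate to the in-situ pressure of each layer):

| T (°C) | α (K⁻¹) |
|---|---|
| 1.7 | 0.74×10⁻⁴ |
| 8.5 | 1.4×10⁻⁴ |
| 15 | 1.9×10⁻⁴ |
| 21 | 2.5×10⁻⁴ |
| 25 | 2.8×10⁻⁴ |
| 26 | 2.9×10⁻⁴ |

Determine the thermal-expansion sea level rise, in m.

Layer 1 at 21 °C → α = 2.5×10⁻⁴ K⁻¹
Layer 2 at 15 °C → α = 1.9×10⁻⁴ K⁻¹
Layer 3 at 8.5 °C → α = 1.4×10⁻⁴ K⁻¹
Layer 4 at 1.7 °C → α = 0.74×10⁻⁴ K⁻¹
2.5×10⁻⁴ × 130 × 1.7 = 0.05525 m
Layer 2: 1.9×10⁻⁴ × 0.32 × 330 = 0.020064 m
460–690 m: 0.32 × 1.4×10⁻⁴ × 230 = 0.010304 m
0.74×10⁻⁴ × 0.37 × 1700 = 0.046546 m
Δh = 0.05525 + 0.020064 + 0.010304 + 0.046546 = 0.132164 m

0.13 m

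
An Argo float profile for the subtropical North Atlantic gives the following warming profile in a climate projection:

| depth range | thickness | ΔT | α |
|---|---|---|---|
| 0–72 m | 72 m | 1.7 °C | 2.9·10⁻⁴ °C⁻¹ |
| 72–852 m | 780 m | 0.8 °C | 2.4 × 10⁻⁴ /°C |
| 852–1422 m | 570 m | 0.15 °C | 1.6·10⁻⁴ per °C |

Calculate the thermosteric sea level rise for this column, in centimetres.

1.7 × 2.9×10⁻⁴ × 72 = 0.035496 m
2.4×10⁻⁴ × 0.8 × 780 = 0.14976 m
Layer 3: 1.6×10⁻⁴ × 570 × 0.15 = 0.01368 m
Δh = 0.035496 + 0.14976 + 0.01368 = 0.198936 m ≈ 19.9 cm

19.9 cm of thermosteric rise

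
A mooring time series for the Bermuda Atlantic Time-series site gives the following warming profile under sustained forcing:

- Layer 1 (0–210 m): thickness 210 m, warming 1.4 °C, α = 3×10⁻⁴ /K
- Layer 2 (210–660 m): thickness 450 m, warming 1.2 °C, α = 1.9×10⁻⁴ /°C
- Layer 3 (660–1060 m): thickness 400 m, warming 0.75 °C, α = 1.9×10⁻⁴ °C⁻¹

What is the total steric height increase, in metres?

1.4 × 210 × 3×10⁻⁴ = 0.08820 m
450 × 1.2 × 1.9×10⁻⁴ = 0.10260 m
Layer 3: 1.9×10⁻⁴ × 0.75 × 400 = 0.05700 m
Δh = 0.08820 + 0.10260 + 0.05700 = 0.24780 m ≈ 0.248 m

0.248 m of thermosteric rise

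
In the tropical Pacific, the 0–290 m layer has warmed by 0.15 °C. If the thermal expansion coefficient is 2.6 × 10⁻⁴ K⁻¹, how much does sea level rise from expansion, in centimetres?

1.13 cm

Δh = αΔT·H = 2.6×10⁻⁴ × 0.15 × 290 = 0.01131 m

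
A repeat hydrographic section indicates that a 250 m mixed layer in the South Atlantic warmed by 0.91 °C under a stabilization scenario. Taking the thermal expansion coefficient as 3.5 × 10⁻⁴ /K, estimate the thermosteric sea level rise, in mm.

Δh = αΔT·H = 3.5×10⁻⁴ × 0.91 × 250 = 0.079625 m

Δh = 79.6 mm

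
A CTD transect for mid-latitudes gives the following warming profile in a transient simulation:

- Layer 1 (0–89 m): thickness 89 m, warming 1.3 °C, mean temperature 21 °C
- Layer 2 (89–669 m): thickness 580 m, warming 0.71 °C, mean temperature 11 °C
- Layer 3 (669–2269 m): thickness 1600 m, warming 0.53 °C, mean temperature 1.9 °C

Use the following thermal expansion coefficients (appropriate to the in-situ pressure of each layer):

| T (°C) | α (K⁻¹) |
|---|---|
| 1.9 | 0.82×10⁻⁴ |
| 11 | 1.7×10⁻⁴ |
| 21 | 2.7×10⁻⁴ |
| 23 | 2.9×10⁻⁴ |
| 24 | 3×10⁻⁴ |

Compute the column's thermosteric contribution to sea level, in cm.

Layer 1 at 21 °C → α = 2.7×10⁻⁴ K⁻¹
Layer 2 at 11 °C → α = 1.7×10⁻⁴ K⁻¹
Layer 3 at 1.9 °C → α = 0.82×10⁻⁴ K⁻¹
89 × 1.3 × 2.7×10⁻⁴ = 0.031239 m
89–669 m: 580 × 1.7×10⁻⁴ × 0.71 = 0.070006 m
669–2269 m: 0.82×10⁻⁴ × 0.53 × 1600 = 0.069536 m
Δh = 0.031239 + 0.070006 + 0.069536 = 0.170781 m

Δh = 17 cm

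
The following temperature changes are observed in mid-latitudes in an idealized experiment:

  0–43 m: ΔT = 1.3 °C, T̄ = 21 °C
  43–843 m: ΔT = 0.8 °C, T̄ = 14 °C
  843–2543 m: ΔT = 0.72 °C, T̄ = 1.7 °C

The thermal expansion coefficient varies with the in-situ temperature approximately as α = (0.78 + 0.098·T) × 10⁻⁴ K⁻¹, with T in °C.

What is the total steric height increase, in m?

Layer 1: α = (0.78 + 0.098×21)×10⁻⁴ = 2.838×10⁻⁴ K⁻¹
Layer 2: α = (0.78 + 0.098×14)×10⁻⁴ = 2.152×10⁻⁴ K⁻¹
Layer 3: α = (0.78 + 0.098×1.7)×10⁻⁴ = 0.9466×10⁻⁴ K⁻¹
Layer 1: 43 × 1.3 × 2.838×10⁻⁴ = 0.01586442 m
Layer 2: 800 × 2.152×10⁻⁴ × 0.8 = 0.137728 m
0.9466×10⁻⁴ × 0.72 × 1700 = 0.11586384 m
Δh = 0.01586442 + 0.137728 + 0.11586384 = 0.26945626 m

Δh ≈ 0.269 m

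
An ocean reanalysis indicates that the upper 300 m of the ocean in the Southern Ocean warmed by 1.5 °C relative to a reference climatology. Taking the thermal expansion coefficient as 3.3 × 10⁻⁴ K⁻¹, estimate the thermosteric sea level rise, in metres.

0.149 m of thermosteric rise

Δh = αΔT·H = 3.3×10⁻⁴ × 1.5 × 300 = 0.14850 m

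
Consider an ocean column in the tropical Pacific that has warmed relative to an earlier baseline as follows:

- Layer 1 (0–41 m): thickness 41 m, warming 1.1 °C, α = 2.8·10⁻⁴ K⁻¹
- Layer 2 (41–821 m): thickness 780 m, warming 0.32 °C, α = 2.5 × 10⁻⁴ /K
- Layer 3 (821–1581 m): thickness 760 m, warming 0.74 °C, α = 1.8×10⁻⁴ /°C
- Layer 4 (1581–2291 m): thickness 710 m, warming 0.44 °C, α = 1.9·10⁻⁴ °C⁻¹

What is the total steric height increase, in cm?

23.6 cm of thermosteric rise

41 × 2.8×10⁻⁴ × 1.1 = 0.012628 m
0.32 × 2.5×10⁻⁴ × 780 = 0.06240 m
821–1581 m: 0.74 × 760 × 1.8×10⁻⁴ = 0.101232 m
Layer 4: 1.9×10⁻⁴ × 0.44 × 710 = 0.059356 m
Δh = 0.012628 + 0.06240 + 0.101232 + 0.059356 = 0.235616 m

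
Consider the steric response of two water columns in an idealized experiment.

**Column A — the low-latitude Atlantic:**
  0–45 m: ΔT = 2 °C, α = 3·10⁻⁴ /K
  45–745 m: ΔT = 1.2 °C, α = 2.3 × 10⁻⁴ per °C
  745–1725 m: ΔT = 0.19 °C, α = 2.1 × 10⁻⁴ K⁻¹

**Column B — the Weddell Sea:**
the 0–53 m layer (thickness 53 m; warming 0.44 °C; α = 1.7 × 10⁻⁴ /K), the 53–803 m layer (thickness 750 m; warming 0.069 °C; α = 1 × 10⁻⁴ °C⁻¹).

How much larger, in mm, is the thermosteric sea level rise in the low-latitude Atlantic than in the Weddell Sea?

A 3×10⁻⁴ × 2 × 45 = 0.02700 m
A Layer 2: 1.2 × 700 × 2.3×10⁻⁴ = 0.19320 m
A 745–1725 m: 0.19 × 2.1×10⁻⁴ × 980 = 0.039102 m
A total: 0.259302 m
B 0–53 m: 0.44 × 53 × 1.7×10⁻⁴ = 0.0039644 m
B Layer 2: 750 × 1×10⁻⁴ × 0.069 = 0.005175 m
B total: 0.0091394 m
Difference: 0.259302 − 0.0091394 = 0.2501626 m

250 mm larger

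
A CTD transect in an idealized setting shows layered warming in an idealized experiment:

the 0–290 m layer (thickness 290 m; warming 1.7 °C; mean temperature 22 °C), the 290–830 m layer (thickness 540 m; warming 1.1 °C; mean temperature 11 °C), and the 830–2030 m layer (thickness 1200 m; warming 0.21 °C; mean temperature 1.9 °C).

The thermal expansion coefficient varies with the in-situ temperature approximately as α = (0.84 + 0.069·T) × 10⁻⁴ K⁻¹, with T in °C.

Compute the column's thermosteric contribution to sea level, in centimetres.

Δh = 23.6 cm

Layer 1: α = (0.84 + 0.069×22)×10⁻⁴ = 2.358×10⁻⁴ K⁻¹
Layer 2: α = (0.84 + 0.069×11)×10⁻⁴ = 1.599×10⁻⁴ K⁻¹
Layer 3: α = (0.84 + 0.069×1.9)×10⁻⁴ = 0.9711×10⁻⁴ K⁻¹
1.7 × 2.358×10⁻⁴ × 290 = 0.1162494 m
290–830 m: 1.599×10⁻⁴ × 1.1 × 540 = 0.0949806 m
Layer 3: 0.21 × 1200 × 0.9711×10⁻⁴ = 0.02447172 m
Δh = 0.1162494 + 0.0949806 + 0.02447172 = 0.23570172 m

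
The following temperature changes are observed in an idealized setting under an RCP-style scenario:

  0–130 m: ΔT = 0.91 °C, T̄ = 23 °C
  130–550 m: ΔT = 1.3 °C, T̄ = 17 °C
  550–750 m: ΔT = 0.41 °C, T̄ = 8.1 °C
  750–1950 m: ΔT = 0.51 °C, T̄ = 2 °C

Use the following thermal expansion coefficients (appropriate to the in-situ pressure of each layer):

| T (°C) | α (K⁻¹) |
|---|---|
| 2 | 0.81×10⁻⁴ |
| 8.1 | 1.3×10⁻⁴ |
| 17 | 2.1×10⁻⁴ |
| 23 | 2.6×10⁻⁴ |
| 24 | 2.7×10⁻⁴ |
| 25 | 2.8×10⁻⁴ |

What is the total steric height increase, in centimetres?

Layer 1 at 23 °C → α = 2.6×10⁻⁴ K⁻¹
Layer 2 at 17 °C → α = 2.1×10⁻⁴ K⁻¹
Layer 3 at 8.1 °C → α = 1.3×10⁻⁴ K⁻¹
Layer 4 at 2 °C → α = 0.81×10⁻⁴ K⁻¹
0–130 m: 130 × 0.91 × 2.6×10⁻⁴ = 0.030758 m
130–550 m: 1.3 × 2.1×10⁻⁴ × 420 = 0.11466 m
550–750 m: 200 × 1.3×10⁻⁴ × 0.41 = 0.01066 m
750–1950 m: 0.51 × 0.81×10⁻⁴ × 1200 = 0.049572 m
Δh = 0.030758 + 0.11466 + 0.01066 + 0.049572 = 0.20565 m

Δh = 20.6 cm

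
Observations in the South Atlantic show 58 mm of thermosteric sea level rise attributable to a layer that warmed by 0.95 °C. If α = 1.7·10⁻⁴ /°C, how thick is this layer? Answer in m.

about 359 m

H = Δh/(αΔT) = 0.058 / (1.7×10⁻⁴ × 0.95) ≈ 359.1 m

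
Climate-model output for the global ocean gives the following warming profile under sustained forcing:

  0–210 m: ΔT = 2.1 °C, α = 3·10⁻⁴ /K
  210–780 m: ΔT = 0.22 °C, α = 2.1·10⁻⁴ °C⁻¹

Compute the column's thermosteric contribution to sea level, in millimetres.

2.1 × 210 × 3×10⁻⁴ = 0.13230 m
Layer 2: 2.1×10⁻⁴ × 0.22 × 570 = 0.026334 m
Δh = 0.13230 + 0.026334 = 0.158634 m

Δh = 159 mm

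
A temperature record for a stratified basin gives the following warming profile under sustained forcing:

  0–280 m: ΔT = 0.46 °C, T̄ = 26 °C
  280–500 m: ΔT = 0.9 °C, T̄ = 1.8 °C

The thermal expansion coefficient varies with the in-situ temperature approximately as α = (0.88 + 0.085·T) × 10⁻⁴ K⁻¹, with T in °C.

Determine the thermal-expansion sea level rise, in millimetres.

Layer 1: α = (0.88 + 0.085×26)×10⁻⁴ = 3.09×10⁻⁴ K⁻¹
Layer 2: α = (0.88 + 0.085×1.8)×10⁻⁴ = 1.033×10⁻⁴ K⁻¹
0–280 m: 3.09×10⁻⁴ × 280 × 0.46 = 0.0397992 m
0.9 × 1.033×10⁻⁴ × 220 = 0.0204534 m
Δh = 0.0397992 + 0.0204534 = 0.0602526 m ≈ 60 mm

Δh ≈ 60 mm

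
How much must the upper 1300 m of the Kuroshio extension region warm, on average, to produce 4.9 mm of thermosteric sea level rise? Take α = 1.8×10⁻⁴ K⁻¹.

0.021 °C

ΔT = Δh/(αH) = 0.0049 / (1.8×10⁻⁴ × 1300) ≈ 0.02094 °C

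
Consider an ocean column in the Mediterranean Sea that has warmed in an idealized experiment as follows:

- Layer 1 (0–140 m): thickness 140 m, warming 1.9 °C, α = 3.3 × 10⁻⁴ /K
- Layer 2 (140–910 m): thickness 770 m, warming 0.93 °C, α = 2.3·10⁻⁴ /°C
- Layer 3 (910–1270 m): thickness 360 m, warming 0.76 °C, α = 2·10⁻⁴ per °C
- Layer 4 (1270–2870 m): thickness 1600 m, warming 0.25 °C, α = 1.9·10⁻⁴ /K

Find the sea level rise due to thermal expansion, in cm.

Layer 1: 140 × 1.9 × 3.3×10⁻⁴ = 0.08778 m
140–910 m: 770 × 0.93 × 2.3×10⁻⁴ = 0.164703 m
910–1270 m: 2×10⁻⁴ × 360 × 0.76 = 0.05472 m
1600 × 1.9×10⁻⁴ × 0.25 = 0.07600 m
Δh = 0.08778 + 0.164703 + 0.05472 + 0.07600 = 0.383203 m

about 38.3 cm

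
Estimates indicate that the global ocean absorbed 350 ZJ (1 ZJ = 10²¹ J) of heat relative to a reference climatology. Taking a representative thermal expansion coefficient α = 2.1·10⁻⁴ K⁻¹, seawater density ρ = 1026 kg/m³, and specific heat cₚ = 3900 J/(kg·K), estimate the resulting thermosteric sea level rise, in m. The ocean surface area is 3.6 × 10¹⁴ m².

about 0.051 m

Per unit area: Q = 350×10²¹ / (3.6×10¹⁴) ≈ 9.722×10⁸ J/m²
Δh = αQ/(ρcₚ) = 2.1×10⁻⁴ × 9.722×10⁸ / (1026 × 3900) ≈ 0.051023 m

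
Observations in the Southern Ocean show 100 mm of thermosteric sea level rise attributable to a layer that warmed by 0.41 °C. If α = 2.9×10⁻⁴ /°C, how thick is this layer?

H ≈ 841 m

H = Δh/(αΔT) = 0.1 / (2.9×10⁻⁴ × 0.41) ≈ 841.0 m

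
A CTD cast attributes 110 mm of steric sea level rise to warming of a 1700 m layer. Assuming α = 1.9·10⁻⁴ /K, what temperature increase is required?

ΔT = Δh/(αH) = 0.11 / (1.9×10⁻⁴ × 1700) ≈ 0.3406 K

about 0.34 K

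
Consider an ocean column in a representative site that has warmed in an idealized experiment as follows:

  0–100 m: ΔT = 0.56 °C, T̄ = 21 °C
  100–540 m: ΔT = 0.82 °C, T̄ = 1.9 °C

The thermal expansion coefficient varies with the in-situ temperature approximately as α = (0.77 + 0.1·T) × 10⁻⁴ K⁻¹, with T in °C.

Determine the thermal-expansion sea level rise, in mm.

Layer 1: α = (0.77 + 0.1×21)×10⁻⁴ = 2.87×10⁻⁴ K⁻¹
Layer 2: α = (0.77 + 0.1×1.9)×10⁻⁴ = 0.96×10⁻⁴ K⁻¹
2.87×10⁻⁴ × 0.56 × 100 = 0.016072 m
100–540 m: 440 × 0.82 × 0.96×10⁻⁴ = 0.0346368 m
Δh = 0.016072 + 0.0346368 = 0.0507088 m ≈ 50.7 mm

about 50.7 mm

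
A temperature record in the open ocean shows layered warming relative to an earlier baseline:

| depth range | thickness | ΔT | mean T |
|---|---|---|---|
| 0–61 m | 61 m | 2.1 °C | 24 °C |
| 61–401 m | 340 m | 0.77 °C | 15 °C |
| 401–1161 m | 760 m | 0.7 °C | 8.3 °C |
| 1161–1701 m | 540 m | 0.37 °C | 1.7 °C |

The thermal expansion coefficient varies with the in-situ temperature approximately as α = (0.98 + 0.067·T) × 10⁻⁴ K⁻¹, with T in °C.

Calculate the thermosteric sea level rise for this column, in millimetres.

Layer 1: α = (0.98 + 0.067×24)×10⁻⁴ = 2.588×10⁻⁴ K⁻¹
Layer 2: α = (0.98 + 0.067×15)×10⁻⁴ = 1.985×10⁻⁴ K⁻¹
Layer 3: α = (0.98 + 0.067×8.3)×10⁻⁴ = 1.5361×10⁻⁴ K⁻¹
Layer 4: α = (0.98 + 0.067×1.7)×10⁻⁴ = 1.0939×10⁻⁴ K⁻¹
Layer 1: 2.588×10⁻⁴ × 2.1 × 61 = 0.03315228 m
61–401 m: 0.77 × 340 × 1.985×10⁻⁴ = 0.0519673 m
401–1161 m: 760 × 1.5361×10⁻⁴ × 0.7 = 0.08172052 m
Layer 4: 0.37 × 1.0939×10⁻⁴ × 540 = 0.021856122 m
Δh = 0.03315228 + 0.0519673 + 0.08172052 + 0.021856122 = 0.188696222 m ≈ 189 mm

Δh ≈ 189 mm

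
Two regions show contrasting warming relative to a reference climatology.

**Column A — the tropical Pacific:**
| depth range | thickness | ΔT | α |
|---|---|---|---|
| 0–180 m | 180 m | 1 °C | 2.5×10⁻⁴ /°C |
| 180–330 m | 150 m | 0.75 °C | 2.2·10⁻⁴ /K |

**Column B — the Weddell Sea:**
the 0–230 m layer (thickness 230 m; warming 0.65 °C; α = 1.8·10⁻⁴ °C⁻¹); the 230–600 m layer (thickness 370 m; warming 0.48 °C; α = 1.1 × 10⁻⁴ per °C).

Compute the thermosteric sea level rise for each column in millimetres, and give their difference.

A Layer 1: 2.5×10⁻⁴ × 1 × 180 = 0.04500 m
A 180–330 m: 2.2×10⁻⁴ × 0.75 × 150 = 0.02475 m
A total: 0.06975 m
B 1.8×10⁻⁴ × 0.65 × 230 = 0.02691 m
B Layer 2: 1.1×10⁻⁴ × 370 × 0.48 = 0.019536 m
B total: 0.046446 m
Difference: 0.06975 − 0.046446 = 0.023304 m

A: 69.8 mm; B: 46.4 mm; difference 23.3 mm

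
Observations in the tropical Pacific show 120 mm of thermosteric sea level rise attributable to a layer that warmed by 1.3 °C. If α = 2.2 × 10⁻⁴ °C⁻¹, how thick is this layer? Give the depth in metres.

H = Δh/(αΔT) = 0.12 / (2.2×10⁻⁴ × 1.3) ≈ 419.6 m

420 m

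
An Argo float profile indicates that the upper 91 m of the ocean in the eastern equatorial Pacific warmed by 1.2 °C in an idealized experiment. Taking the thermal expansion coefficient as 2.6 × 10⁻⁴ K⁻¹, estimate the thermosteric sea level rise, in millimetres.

Δh = αΔT·H = 2.6×10⁻⁴ × 1.2 × 91 = 0.028392 m

28.4 mm of thermosteric rise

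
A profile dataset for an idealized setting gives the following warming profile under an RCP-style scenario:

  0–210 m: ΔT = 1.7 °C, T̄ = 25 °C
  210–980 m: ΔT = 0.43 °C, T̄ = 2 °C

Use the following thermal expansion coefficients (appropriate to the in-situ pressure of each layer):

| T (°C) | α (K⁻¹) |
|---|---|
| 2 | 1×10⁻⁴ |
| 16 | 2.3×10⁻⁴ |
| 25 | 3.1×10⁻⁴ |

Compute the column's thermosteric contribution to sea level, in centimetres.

Layer 1 at 25 °C → α = 3.1×10⁻⁴ K⁻¹
Layer 2 at 2 °C → α = 1×10⁻⁴ K⁻¹
0–210 m: 3.1×10⁻⁴ × 210 × 1.7 = 0.11067 m
770 × 0.43 × 1×10⁻⁴ = 0.03311 m
Δh = 0.11067 + 0.03311 = 0.14378 m

14.4 cm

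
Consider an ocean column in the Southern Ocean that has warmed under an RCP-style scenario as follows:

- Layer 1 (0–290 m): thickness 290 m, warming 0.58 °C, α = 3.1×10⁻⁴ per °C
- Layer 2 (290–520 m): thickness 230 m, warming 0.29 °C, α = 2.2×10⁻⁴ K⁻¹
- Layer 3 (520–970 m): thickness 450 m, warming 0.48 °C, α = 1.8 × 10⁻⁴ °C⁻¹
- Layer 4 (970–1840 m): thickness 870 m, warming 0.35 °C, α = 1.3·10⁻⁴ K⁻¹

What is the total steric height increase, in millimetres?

Δh = 150 mm

0–290 m: 290 × 0.58 × 3.1×10⁻⁴ = 0.052142 m
0.29 × 230 × 2.2×10⁻⁴ = 0.014674 m
520–970 m: 0.48 × 450 × 1.8×10⁻⁴ = 0.03888 m
1.3×10⁻⁴ × 0.35 × 870 = 0.039585 m
Δh = 0.052142 + 0.014674 + 0.03888 + 0.039585 = 0.145281 m ≈ 150 mm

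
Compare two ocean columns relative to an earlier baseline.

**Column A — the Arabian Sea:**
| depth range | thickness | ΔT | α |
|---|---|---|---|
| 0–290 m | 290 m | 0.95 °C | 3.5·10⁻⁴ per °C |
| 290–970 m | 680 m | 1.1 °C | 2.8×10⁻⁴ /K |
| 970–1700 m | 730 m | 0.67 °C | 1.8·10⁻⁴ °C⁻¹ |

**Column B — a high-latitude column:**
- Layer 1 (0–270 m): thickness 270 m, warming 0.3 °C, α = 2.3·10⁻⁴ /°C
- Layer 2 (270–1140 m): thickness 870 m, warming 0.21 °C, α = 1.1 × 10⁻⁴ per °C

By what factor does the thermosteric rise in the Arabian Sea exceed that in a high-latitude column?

A 0–290 m: 3.5×10⁻⁴ × 290 × 0.95 = 0.096425 m
A 680 × 2.8×10⁻⁴ × 1.1 = 0.20944 m
A Layer 3: 1.8×10⁻⁴ × 0.67 × 730 = 0.088038 m
A total: 0.393903 m
B 0–270 m: 0.3 × 2.3×10⁻⁴ × 270 = 0.01863 m
B 0.21 × 870 × 1.1×10⁻⁴ = 0.020097 m
B total: 0.038727 m
Ratio: 0.393903 / 0.038727 ≈ 10.17

≈ 10.2×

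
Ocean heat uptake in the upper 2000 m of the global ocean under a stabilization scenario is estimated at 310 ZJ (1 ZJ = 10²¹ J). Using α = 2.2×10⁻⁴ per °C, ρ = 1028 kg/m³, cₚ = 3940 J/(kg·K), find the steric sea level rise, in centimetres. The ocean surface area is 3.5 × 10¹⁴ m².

about 4.81 cm

Per unit area: Q = 310×10²¹ / (3.5×10¹⁴) ≈ 8.857×10⁸ J/m²
Δh = αQ/(ρcₚ) = 2.2×10⁻⁴ × 8.857×10⁸ / (1028 × 3940) ≈ 0.048108 m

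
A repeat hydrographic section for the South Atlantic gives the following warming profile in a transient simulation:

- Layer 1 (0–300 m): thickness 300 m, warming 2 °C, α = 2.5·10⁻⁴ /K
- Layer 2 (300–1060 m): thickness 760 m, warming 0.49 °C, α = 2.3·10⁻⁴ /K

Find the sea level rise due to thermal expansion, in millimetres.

Δh = 236 mm

Layer 1: 2 × 300 × 2.5×10⁻⁴ = 0.15000 m
Layer 2: 2.3×10⁻⁴ × 0.49 × 760 = 0.085652 m
Δh = 0.15000 + 0.085652 = 0.235652 m ≈ 236 mm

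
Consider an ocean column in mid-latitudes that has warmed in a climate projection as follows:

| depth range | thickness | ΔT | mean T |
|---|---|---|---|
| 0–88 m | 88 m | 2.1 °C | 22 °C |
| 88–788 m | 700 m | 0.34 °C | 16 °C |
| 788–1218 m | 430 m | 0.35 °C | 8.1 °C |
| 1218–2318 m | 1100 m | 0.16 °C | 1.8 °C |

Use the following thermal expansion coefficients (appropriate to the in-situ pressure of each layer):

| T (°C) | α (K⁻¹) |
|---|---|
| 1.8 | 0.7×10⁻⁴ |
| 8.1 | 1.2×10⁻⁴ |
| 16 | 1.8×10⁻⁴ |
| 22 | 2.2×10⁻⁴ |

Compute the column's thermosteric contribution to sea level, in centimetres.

Layer 1 at 22 °C → α = 2.2×10⁻⁴ K⁻¹
Layer 2 at 16 °C → α = 1.8×10⁻⁴ K⁻¹
Layer 3 at 8.1 °C → α = 1.2×10⁻⁴ K⁻¹
Layer 4 at 1.8 °C → α = 0.7×10⁻⁴ K⁻¹
2.2×10⁻⁴ × 2.1 × 88 = 0.040656 m
Layer 2: 700 × 1.8×10⁻⁴ × 0.34 = 0.04284 m
788–1218 m: 430 × 1.2×10⁻⁴ × 0.35 = 0.01806 m
1100 × 0.7×10⁻⁴ × 0.16 = 0.01232 m
Δh = 0.040656 + 0.04284 + 0.01806 + 0.01232 = 0.113876 m

Δh ≈ 11.4 cm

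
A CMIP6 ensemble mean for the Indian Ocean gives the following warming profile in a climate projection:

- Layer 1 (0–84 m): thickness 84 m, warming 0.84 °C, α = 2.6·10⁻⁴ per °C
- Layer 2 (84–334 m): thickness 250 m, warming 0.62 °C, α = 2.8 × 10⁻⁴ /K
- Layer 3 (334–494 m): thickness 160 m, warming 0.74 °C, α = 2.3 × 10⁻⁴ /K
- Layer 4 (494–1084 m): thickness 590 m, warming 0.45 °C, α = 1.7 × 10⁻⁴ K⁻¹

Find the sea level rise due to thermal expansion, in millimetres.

Δh ≈ 134 mm

0–84 m: 84 × 2.6×10⁻⁴ × 0.84 = 0.0183456 m
250 × 2.8×10⁻⁴ × 0.62 = 0.04340 m
160 × 2.3×10⁻⁴ × 0.74 = 0.027232 m
494–1084 m: 0.45 × 1.7×10⁻⁴ × 590 = 0.045135 m
Δh = 0.0183456 + 0.04340 + 0.027232 + 0.045135 = 0.1341126 m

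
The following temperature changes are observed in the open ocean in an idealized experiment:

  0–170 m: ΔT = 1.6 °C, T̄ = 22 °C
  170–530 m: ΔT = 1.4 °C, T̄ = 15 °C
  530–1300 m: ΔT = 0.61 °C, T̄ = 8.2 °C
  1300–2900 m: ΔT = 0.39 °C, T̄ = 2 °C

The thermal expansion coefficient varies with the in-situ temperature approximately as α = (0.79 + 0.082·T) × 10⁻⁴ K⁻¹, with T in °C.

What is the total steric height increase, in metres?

about 0.301 m

Layer 1: α = (0.79 + 0.082×22)×10⁻⁴ = 2.594×10⁻⁴ K⁻¹
Layer 2: α = (0.79 + 0.082×15)×10⁻⁴ = 2.02×10⁻⁴ K⁻¹
Layer 3: α = (0.79 + 0.082×8.2)×10⁻⁴ = 1.4624×10⁻⁴ K⁻¹
Layer 4: α = (0.79 + 0.082×2)×10⁻⁴ = 0.954×10⁻⁴ K⁻¹
2.594×10⁻⁴ × 170 × 1.6 = 0.0705568 m
Layer 2: 360 × 2.02×10⁻⁴ × 1.4 = 0.101808 m
1.4624×10⁻⁴ × 770 × 0.61 = 0.068688928 m
Layer 4: 0.39 × 0.954×10⁻⁴ × 1600 = 0.0595296 m
Δh = 0.0705568 + 0.101808 + 0.068688928 + 0.0595296 = 0.300583328 m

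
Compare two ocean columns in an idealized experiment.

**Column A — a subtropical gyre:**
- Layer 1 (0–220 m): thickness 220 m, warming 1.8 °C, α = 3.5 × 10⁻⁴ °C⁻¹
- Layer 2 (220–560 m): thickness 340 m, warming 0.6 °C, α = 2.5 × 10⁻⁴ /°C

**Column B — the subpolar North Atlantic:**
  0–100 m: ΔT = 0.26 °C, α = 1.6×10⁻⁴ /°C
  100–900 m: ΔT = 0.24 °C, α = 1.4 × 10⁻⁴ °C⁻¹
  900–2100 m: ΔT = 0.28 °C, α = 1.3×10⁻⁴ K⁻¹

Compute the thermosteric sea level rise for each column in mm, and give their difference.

A: 190 mm; B: 75 mm; difference 110 mm

A Layer 1: 3.5×10⁻⁴ × 1.8 × 220 = 0.13860 m
A 220–560 m: 340 × 0.6 × 2.5×10⁻⁴ = 0.05100 m
A total: 0.18960 m
B 0.26 × 1.6×10⁻⁴ × 100 = 0.00416 m
B 800 × 1.4×10⁻⁴ × 0.24 = 0.02688 m
B Layer 3: 0.28 × 1200 × 1.3×10⁻⁴ = 0.04368 m
B total: 0.07472 m
Difference: 0.18960 − 0.07472 = 0.11488 m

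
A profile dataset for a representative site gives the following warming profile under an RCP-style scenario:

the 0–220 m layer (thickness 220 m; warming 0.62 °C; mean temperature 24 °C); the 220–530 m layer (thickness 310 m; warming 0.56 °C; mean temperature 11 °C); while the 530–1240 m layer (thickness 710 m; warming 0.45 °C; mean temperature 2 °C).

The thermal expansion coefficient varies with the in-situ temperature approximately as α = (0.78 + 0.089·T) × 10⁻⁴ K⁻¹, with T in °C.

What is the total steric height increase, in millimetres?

Layer 1: α = (0.78 + 0.089×24)×10⁻⁴ = 2.916×10⁻⁴ K⁻¹
Layer 2: α = (0.78 + 0.089×11)×10⁻⁴ = 1.759×10⁻⁴ K⁻¹
Layer 3: α = (0.78 + 0.089×2)×10⁻⁴ = 0.958×10⁻⁴ K⁻¹
Layer 1: 2.916×10⁻⁴ × 0.62 × 220 = 0.03977424 m
Layer 2: 1.759×10⁻⁴ × 310 × 0.56 = 0.03053624 m
Layer 3: 710 × 0.45 × 0.958×10⁻⁴ = 0.0306081 m
Δh = 0.03977424 + 0.03053624 + 0.0306081 = 0.10091858 m

100 mm of thermosteric rise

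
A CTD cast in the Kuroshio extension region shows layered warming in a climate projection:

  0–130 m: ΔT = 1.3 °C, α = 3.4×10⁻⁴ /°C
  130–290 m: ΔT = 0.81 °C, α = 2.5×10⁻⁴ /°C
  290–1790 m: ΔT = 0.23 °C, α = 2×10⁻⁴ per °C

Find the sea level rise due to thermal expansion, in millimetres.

159 mm of thermosteric rise

Layer 1: 3.4×10⁻⁴ × 1.3 × 130 = 0.05746 m
Layer 2: 2.5×10⁻⁴ × 160 × 0.81 = 0.03240 m
Layer 3: 1500 × 2×10⁻⁴ × 0.23 = 0.06900 m
Δh = 0.05746 + 0.03240 + 0.06900 = 0.15886 m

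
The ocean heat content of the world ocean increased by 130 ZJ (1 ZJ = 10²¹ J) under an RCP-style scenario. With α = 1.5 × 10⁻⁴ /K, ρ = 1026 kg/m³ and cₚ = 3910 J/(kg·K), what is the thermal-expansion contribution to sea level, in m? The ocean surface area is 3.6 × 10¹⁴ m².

Δh ≈ 0.014 m

Per unit area: Q = 130×10²¹ / (3.6×10¹⁴) ≈ 3.611×10⁸ J/m²
Δh = αQ/(ρcₚ) = 1.5×10⁻⁴ × 3.611×10⁸ / (1026 × 3910) ≈ 0.013502 m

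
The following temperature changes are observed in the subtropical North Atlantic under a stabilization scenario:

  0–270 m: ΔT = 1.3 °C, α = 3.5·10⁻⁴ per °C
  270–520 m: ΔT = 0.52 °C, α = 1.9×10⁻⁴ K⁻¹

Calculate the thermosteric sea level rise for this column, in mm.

150 mm of thermosteric rise

Layer 1: 270 × 3.5×10⁻⁴ × 1.3 = 0.12285 m
Layer 2: 0.52 × 250 × 1.9×10⁻⁴ = 0.02470 m
Δh = 0.12285 + 0.02470 = 0.14755 m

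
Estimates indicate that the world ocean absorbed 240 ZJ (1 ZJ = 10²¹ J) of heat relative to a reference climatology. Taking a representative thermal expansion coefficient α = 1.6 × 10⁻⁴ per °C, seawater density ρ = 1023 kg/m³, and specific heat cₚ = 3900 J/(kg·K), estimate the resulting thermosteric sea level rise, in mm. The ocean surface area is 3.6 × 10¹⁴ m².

Δh = 26.7 mm

Per unit area: Q = 240×10²¹ / (3.6×10¹⁴) ≈ 6.667×10⁸ J/m²
Δh = αQ/(ρcₚ) = 1.6×10⁻⁴ × 6.667×10⁸ / (1023 × 3900) ≈ 0.026737 m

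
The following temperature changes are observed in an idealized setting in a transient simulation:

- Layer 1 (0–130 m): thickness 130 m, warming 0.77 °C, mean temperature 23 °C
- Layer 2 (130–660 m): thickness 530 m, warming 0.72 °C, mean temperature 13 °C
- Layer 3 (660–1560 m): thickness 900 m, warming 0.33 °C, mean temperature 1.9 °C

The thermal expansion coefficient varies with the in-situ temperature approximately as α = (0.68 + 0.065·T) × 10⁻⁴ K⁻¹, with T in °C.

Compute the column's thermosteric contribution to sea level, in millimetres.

about 100 mm

Layer 1: α = (0.68 + 0.065×23)×10⁻⁴ = 2.175×10⁻⁴ K⁻¹
Layer 2: α = (0.68 + 0.065×13)×10⁻⁴ = 1.525×10⁻⁴ K⁻¹
Layer 3: α = (0.68 + 0.065×1.9)×10⁻⁴ = 0.8035×10⁻⁴ K⁻¹
0–130 m: 0.77 × 2.175×10⁻⁴ × 130 = 0.02177175 m
0.72 × 1.525×10⁻⁴ × 530 = 0.058194 m
660–1560 m: 0.8035×10⁻⁴ × 900 × 0.33 = 0.02386395 m
Δh = 0.02177175 + 0.058194 + 0.02386395 = 0.1038297 m ≈ 100 mm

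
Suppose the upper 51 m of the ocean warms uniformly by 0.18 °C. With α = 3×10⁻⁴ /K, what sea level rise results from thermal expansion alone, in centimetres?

Δh = αΔT·H = 3×10⁻⁴ × 0.18 × 51 = 0.002754 m

Δh ≈ 0.28 cm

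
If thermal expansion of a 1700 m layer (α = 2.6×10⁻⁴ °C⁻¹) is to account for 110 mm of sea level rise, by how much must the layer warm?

ΔT ≈ 0.249 °C

ΔT = Δh/(αH) = 0.11 / (2.6×10⁻⁴ × 1700) ≈ 0.2489 °C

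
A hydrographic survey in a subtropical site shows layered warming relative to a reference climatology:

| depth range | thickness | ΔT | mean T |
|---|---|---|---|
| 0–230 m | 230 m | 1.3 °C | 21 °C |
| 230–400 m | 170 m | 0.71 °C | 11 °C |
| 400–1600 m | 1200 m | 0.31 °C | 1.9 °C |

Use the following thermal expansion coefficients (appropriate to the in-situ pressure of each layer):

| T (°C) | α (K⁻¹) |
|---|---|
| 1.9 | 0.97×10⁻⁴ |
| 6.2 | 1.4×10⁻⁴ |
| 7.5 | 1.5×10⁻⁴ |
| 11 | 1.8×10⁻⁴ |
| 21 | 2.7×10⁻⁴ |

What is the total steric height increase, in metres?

Δh = 0.14 m

Layer 1 at 21 °C → α = 2.7×10⁻⁴ K⁻¹
Layer 2 at 11 °C → α = 1.8×10⁻⁴ K⁻¹
Layer 3 at 1.9 °C → α = 0.97×10⁻⁴ K⁻¹
2.7×10⁻⁴ × 1.3 × 230 = 0.08073 m
230–400 m: 1.8×10⁻⁴ × 0.71 × 170 = 0.021726 m
400–1600 m: 0.31 × 1200 × 0.97×10⁻⁴ = 0.036084 m
Δh = 0.08073 + 0.021726 + 0.036084 = 0.13854 m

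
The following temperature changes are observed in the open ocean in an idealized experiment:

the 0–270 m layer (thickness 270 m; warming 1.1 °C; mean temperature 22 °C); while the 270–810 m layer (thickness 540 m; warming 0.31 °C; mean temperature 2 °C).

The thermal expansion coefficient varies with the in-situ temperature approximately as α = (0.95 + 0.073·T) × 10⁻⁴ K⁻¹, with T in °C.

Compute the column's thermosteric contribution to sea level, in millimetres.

Layer 1: α = (0.95 + 0.073×22)×10⁻⁴ = 2.556×10⁻⁴ K⁻¹
Layer 2: α = (0.95 + 0.073×2)×10⁻⁴ = 1.096×10⁻⁴ K⁻¹
1.1 × 270 × 2.556×10⁻⁴ = 0.0759132 m
Layer 2: 1.096×10⁻⁴ × 0.31 × 540 = 0.01834704 m
Δh = 0.0759132 + 0.01834704 = 0.09426024 m ≈ 94.3 mm

Δh = 94.3 mm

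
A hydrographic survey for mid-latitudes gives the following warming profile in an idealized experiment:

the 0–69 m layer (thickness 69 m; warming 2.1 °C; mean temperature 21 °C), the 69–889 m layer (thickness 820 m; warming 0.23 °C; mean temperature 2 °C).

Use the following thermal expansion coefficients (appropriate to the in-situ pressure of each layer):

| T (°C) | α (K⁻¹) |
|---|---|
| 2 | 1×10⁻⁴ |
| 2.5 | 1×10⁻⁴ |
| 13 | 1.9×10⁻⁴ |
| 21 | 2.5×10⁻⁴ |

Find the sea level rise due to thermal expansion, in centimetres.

about 5.5 cm

Layer 1 at 21 °C → α = 2.5×10⁻⁴ K⁻¹
Layer 2 at 2 °C → α = 1×10⁻⁴ K⁻¹
Layer 1: 69 × 2.1 × 2.5×10⁻⁴ = 0.036225 m
Layer 2: 0.23 × 1×10⁻⁴ × 820 = 0.01886 m
Δh = 0.036225 + 0.01886 = 0.055085 m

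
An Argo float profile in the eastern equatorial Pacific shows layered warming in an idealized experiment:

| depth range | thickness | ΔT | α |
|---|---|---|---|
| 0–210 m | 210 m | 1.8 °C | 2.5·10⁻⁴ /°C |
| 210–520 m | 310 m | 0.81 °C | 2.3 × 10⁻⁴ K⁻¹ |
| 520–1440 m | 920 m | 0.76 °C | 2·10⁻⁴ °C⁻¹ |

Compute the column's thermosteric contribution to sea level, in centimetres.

210 × 2.5×10⁻⁴ × 1.8 = 0.09450 m
Layer 2: 310 × 0.81 × 2.3×10⁻⁴ = 0.057753 m
0.76 × 920 × 2×10⁻⁴ = 0.13984 m
Δh = 0.09450 + 0.057753 + 0.13984 = 0.292093 m

Δh = 29.2 cm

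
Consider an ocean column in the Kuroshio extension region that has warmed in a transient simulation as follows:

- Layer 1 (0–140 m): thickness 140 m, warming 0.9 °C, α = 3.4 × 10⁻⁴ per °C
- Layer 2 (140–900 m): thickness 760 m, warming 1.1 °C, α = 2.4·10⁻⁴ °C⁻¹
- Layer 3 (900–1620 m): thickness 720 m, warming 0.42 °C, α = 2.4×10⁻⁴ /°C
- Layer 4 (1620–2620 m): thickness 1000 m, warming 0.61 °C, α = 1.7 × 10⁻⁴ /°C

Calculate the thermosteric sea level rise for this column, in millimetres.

Layer 1: 3.4×10⁻⁴ × 0.9 × 140 = 0.04284 m
140–900 m: 1.1 × 2.4×10⁻⁴ × 760 = 0.20064 m
900–1620 m: 0.42 × 2.4×10⁻⁴ × 720 = 0.072576 m
1620–2620 m: 1.7×10⁻⁴ × 1000 × 0.61 = 0.10370 m
Δh = 0.04284 + 0.20064 + 0.072576 + 0.10370 = 0.419756 m ≈ 420 mm

about 420 mm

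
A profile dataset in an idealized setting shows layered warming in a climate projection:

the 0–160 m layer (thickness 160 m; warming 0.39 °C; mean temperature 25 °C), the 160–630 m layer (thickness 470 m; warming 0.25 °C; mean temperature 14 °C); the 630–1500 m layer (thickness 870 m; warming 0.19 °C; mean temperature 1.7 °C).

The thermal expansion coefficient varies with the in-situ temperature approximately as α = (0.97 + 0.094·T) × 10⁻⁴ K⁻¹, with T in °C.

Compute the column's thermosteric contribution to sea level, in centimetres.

Layer 1: α = (0.97 + 0.094×25)×10⁻⁴ = 3.32×10⁻⁴ K⁻¹
Layer 2: α = (0.97 + 0.094×14)×10⁻⁴ = 2.286×10⁻⁴ K⁻¹
Layer 3: α = (0.97 + 0.094×1.7)×10⁻⁴ = 1.1298×10⁻⁴ K⁻¹
0–160 m: 160 × 0.39 × 3.32×10⁻⁴ = 0.0207168 m
Layer 2: 0.25 × 470 × 2.286×10⁻⁴ = 0.0268605 m
0.19 × 870 × 1.1298×10⁻⁴ = 0.018675594 m
Δh = 0.0207168 + 0.0268605 + 0.018675594 = 0.066252894 m ≈ 6.63 cm

Δh ≈ 6.63 cm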